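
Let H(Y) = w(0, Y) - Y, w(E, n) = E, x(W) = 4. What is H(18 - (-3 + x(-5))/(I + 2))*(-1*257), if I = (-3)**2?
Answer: 50629/11 ≈ 4602.6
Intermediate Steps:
I = 9
H(Y) = -Y (H(Y) = 0 - Y = -Y)
H(18 - (-3 + x(-5))/(I + 2))*(-1*257) = (-(18 - (-3 + 4)/(9 + 2)))*(-1*257) = -(18 - 1/11)*(-257) = -1*197/11*(-257) = -197/11*(-257) = 50629/11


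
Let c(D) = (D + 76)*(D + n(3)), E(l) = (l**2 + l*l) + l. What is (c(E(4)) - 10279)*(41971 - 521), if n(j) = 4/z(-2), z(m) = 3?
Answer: -758244850/3 ≈ -2.5275e+8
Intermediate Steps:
E(l) = l + 2*l**2 (E(l) = (l**2 + l**2) + l = 2*l**2 + l = l + 2*l**2)
n(j) = 4/3
c(D) = (76 + D)*(4/3 + D) (c(D) = (D + 76)*(D + 4/3) = (76 + D)*(4/3 + D))
(c(E(4)) - 10279)*(41971 - 521) = ((304/3 + (4*(1 + 2*4))**2 + 232*(4*(1 + 2*4))/3) - 10279)*(41971 - 521) = ((304/3 + (4*(1 + 8))**2 + 232*(4*(1 + 8))/3) - 10279)*41450 = ((304/3 + (4*9)**2 + 232*(4*9)/3) - 10279)*41450 = ((304/3 + 36**2 + (232/3)*36) - 10279)*41450 = ((304/3 + 1296 + 2784) - 10279)*41450 = (12544/3 - 10279)*41450 = -18293/3*41450 = -758244850/3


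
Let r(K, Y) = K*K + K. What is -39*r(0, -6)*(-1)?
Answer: 0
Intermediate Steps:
r(K, Y) = K + K² (r(K, Y) = K² + K = K + K²)
-39*r(0, -6)*(-1) = -0*(1 + 0)*(-1) = -0*(-1) = -39*0*(-1) = 0*(-1) = 0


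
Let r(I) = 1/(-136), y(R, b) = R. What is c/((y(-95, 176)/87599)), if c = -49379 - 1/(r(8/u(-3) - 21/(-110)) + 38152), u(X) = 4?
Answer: 4488772230719311/98584749 ≈ 4.5532e+7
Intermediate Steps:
r(I) = -1/136
c = -256211385445/5188671 (c = -49379 - 1/(-1/136 + 38152) = -49379 - 1/5188671/136 = -49379 - 1*136/5188671 = -49379 - 136/5188671 = -256211385445/5188671 ≈ -49379.)
c/((y(-95, 176)/87599)) = -256211385445/(5188671*((-95/87599))) = -256211385445/(5188671*((-95*1/87599))) = -256211385445/(5188671*(-95/87599)) = -256211385445/5188671*(-87599/95) = 4488772230719311/98584749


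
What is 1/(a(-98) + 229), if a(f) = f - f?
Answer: 1/229 ≈ 0.0043668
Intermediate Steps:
a(f) = 0
1/(a(-98) + 229) = 1/(0 + 229) = 1/229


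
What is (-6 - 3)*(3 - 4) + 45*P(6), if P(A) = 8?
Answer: 369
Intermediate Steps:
(-6 - 3)*(3 - 4) + 45*P(6) = (-6 - 3)*(3 - 4) + 45*8 = -9*(-1) + 360 = 9 + 360 = 369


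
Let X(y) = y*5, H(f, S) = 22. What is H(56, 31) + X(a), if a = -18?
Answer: -68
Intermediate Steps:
X(y) = 5*y
H(56, 31) + X(a) = 22 + 5*(-18) = 22 - 90 = -68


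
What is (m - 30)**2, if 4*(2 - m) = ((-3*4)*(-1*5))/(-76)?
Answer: 4464769/5776 ≈ 772.99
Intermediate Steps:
m = 167/76 (m = 2 - (-3*4)*(-1*5)/(4*(-76)) = 2 - (-12*(-5))*(-1)/(4*76) = 2 - 15*(-1)/76 = 2 - 1/4*(-15/19) = 2 + 15/76 = 167/76 ≈ 2.1974)
(m - 30)**2 = (167/76 - 30)**2 = (-2113/76)**2 = 4464769/5776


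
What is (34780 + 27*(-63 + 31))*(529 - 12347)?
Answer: -400819288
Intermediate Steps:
(34780 + 27*(-63 + 31))*(529 - 12347) = (34780 + 27*(-32))*(-11818) = (34780 - 864)*(-11818) = 33916*(-11818) = -400819288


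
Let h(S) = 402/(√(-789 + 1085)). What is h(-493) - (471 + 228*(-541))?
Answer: 122877 + 201*√74/74 ≈ 1.2290e+5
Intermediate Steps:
h(S) = 201*√74/74 (h(S) = 402/(√296) = 402/((2*√74)) = 402*(√74/148) = 201*√74/74)
h(-493) - (471 + 228*(-541)) = 201*√74/74 - (471 + 228*(-541)) = 201*√74/74 - (471 - 123348) = 201*√74/74 - 1*(-122877) = 201*√74/74 + 122877 = 122877 + 201*√74/74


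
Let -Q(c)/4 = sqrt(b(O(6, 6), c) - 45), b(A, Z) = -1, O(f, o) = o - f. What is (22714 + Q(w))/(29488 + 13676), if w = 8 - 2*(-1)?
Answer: 11357/21582 - I*sqrt(46)/10791 ≈ 0.52623 - 0.00062852*I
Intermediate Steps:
w = 10 (w = 8 + 2 = 10)
Q(c) = -4*I*sqrt(46) (Q(c) = -4*sqrt(-1 - 45) = -4*I*sqrt(46))
(22714 + Q(w))/(29488 + 13676) = (22714 - 4*I*sqrt(46))/(29488 + 13676) = (22714 - 4*I*sqrt(46))/43164 = (22714 - 4*I*sqrt(46))*(1/43164) = 11357/21582 - I*sqrt(46)/10791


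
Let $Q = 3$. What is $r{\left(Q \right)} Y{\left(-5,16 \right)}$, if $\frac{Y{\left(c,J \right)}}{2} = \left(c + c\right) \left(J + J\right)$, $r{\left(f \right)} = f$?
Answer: $-1920$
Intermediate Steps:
$Y{\left(c,J \right)} = 8 J c$ ($Y{\left(c,J \right)} = 2 \left(c + c\right) \left(J + J\right) = 2 \cdot 2 c 2 J = 2 \cdot 4 J c = 8 J c$)
$r{\left(Q \right)} Y{\left(-5,16 \right)} = 3 \cdot 8 \cdot 16 \left(-5\right) = 3 \left(-640\right) = -1920$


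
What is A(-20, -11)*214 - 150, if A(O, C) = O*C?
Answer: 46930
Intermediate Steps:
A(O, C) = C*O
A(-20, -11)*214 - 150 = -11*(-20)*214 - 150 = 220*214 - 150 = 47080 - 150 = 46930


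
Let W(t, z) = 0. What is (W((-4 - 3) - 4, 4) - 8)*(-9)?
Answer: 72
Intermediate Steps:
(W((-4 - 3) - 4, 4) - 8)*(-9) = (0 - 8)*(-9) = -8*(-9) = 72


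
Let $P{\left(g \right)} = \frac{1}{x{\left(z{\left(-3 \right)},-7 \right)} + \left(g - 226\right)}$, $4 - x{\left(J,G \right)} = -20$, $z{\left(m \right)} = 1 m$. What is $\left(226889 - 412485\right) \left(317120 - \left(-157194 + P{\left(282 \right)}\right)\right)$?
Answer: $- \frac{1760615576481}{20} \approx -8.8031 \cdot 10^{10}$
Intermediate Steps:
$z{\left(m \right)} = m$
$x{\left(J,G \right)} = 24$ ($x{\left(J,G \right)} = 4 - -20 = 4 + 20 = 24$)
$P{\left(g \right)} = \frac{1}{-202 + g}$ ($P{\left(g \right)} = \frac{1}{24 + \left(g - 226\right)} = \frac{1}{24 + \left(-226 + g\right)} = \frac{1}{-202 + g}$)
$\left(226889 - 412485\right) \left(317120 - \left(-157194 + P{\left(282 \right)}\right)\right) = \left(226889 - 412485\right) \left(317120 + \left(157194 - \frac{1}{-202 + 282}\right)\right) = \left(226889 - 412485\right) \left(317120 + \left(157194 - \frac{1}{80}\right)\right) = - 185596 \left(317120 + \left(157194 - \frac{1}{80}\right)\right) = - 185596 \left(317120 + \frac{12575519}{80}\right) = \left(-185596\right) \frac{37945119}{80} = - \frac{1760615576481}{20}$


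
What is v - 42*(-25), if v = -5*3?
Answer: 1035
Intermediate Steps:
v = -15
v - 42*(-25) = -15 - 42*(-25) = -15 + 1050 = 1035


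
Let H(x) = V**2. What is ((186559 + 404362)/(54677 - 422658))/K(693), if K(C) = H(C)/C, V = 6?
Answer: -45500917/1471924 ≈ -30.913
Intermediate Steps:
H(x) = 36 (H(x) = 6**2 = 36)
K(C) = 36/C
((186559 + 404362)/(54677 - 422658))/K(693) = ((186559 + 404362)/(54677 - 422658))/((36/693)) = (590921/(-367981))/((36*(1/693))) = (590921*(-1/367981))/(4/77) = -590921/367981*77/4 = -45500917/1471924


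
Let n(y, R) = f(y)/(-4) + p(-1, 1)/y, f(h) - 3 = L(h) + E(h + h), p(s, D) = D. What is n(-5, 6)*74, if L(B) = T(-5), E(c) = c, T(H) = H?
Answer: 1036/5 ≈ 207.20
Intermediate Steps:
L(B) = -5
f(h) = -2 + 2*h (f(h) = 3 + (-5 + (h + h)) = 3 + (-5 + 2*h) = -2 + 2*h)
n(y, R) = ½ + 1/y - y/2 (n(y, R) = (-2 + 2*y)/(-4) + 1/y = (-2 + 2*y)*(-¼) + 1/y = (½ - y/2) + 1/y = ½ + 1/y - y/2)
n(-5, 6)*74 = ((½)*(2 - 5*(1 - 1*(-5)))/(-5))*74 = ((½)*(-⅕)*(2 - 5*(1 + 5)))*74 = ((½)*(-⅕)*(2 - 5*6))*74 = ((½)*(-⅕)*(2 - 30))*74 = ((½)*(-⅕)*(-28))*74 = (14/5)*74 = 1036/5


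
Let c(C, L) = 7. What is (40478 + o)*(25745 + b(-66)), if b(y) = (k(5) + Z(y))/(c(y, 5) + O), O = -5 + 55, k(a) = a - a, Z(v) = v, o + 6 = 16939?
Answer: 28081614663/19 ≈ 1.4780e+9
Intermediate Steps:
o = 16933 (o = -6 + 16939 = 16933)
k(a) = 0
O = 50
b(y) = y/57 (b(y) = (0 + y)/(7 + 50) = y/57)
(40478 + o)*(25745 + b(-66)) = (40478 + 16933)*(25745 + (1/57)*(-66)) = 57411*(25745 - 22/19) = 57411*(489133/19) = 28081614663/19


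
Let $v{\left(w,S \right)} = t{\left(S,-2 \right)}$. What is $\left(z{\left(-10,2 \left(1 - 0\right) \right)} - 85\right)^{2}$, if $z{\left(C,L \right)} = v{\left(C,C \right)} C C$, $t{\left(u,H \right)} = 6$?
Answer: $265225$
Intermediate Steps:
$v{\left(w,S \right)} = 6$
$z{\left(C,L \right)} = 6 C^{2}$ ($z{\left(C,L \right)} = 6 C C = 6 C^{2}$)
$\left(z{\left(-10,2 \left(1 - 0\right) \right)} - 85\right)^{2} = \left(6 \left(-10\right)^{2} - 85\right)^{2} = \left(6 \cdot 100 - 85\right)^{2} = \left(600 - 85\right)^{2} = 515^{2} = 265225$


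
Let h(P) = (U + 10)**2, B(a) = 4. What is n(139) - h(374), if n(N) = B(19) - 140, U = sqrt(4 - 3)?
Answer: -257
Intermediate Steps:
U = 1 (U = sqrt(1) = 1)
n(N) = -136 (n(N) = 4 - 140 = -136)
h(P) = 121 (h(P) = (1 + 10)**2 = 11**2 = 121)
n(139) - h(374) = -136 - 1*121 = -136 - 121 = -257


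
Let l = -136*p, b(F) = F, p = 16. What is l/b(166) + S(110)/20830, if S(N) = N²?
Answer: -2165874/172889 ≈ -12.528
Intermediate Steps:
l = -2176 (l = -136*16 = -2176)
l/b(166) + S(110)/20830 = -2176/166 + 110²/20830 = -2176*1/166 + 12100*(1/20830) = -1088/83 + 1210/2083 = -2165874/172889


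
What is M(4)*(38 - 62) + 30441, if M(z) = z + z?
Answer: 30249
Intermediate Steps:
M(z) = 2*z
M(4)*(38 - 62) + 30441 = (2*4)*(38 - 62) + 30441 = 8*(-24) + 30441 = -192 + 30441 = 30249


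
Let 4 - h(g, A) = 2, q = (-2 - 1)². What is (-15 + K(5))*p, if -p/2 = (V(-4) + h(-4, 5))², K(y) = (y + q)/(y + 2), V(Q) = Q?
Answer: 104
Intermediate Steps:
q = 9 (q = (-3)² = 9)
h(g, A) = 2 (h(g, A) = 4 - 1*2 = 4 - 2 = 2)
K(y) = (9 + y)/(2 + y) (K(y) = (y + 9)/(y + 2) = (9 + y)/(2 + y))
p = -8 (p = -2*(-4 + 2)² = -2*(-2)² = -2*4 = -8)
(-15 + K(5))*p = (-15 + (9 + 5)/(2 + 5))*(-8) = (-15 + 14/7)*(-8) = (-15 + (⅐)*14)*(-8) = (-15 + 2)*(-8) = -13*(-8) = 104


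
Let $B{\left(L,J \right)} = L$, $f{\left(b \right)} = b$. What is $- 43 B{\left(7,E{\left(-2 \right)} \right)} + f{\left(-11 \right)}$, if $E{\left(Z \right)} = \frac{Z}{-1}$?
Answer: $-312$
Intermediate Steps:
$E{\left(Z \right)} = - Z$ ($E{\left(Z \right)} = Z \left(-1\right) = - Z$)
$- 43 B{\left(7,E{\left(-2 \right)} \right)} + f{\left(-11 \right)} = \left(-43\right) 7 - 11 = -301 - 11 = -312$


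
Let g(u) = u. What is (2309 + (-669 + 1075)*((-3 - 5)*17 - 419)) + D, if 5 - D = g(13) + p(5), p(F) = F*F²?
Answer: -223154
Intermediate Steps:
p(F) = F³
D = -133 (D = 5 - (13 + 5³) = 5 - (13 + 125) = 5 - 1*138 = 5 - 138 = -133)
(2309 + (-669 + 1075)*((-3 - 5)*17 - 419)) + D = (2309 + (-669 + 1075)*((-3 - 5)*17 - 419)) - 133 = (2309 + 406*(-8*17 - 419)) - 133 = (2309 + 406*(-136 - 419)) - 133 = (2309 + 406*(-555)) - 133 = (2309 - 225330) - 133 = -223021 - 133 = -223154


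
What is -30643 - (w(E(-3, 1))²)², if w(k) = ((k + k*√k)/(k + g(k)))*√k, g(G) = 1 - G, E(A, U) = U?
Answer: -30659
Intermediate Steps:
w(k) = √k*(k + k^(3/2)) (w(k) = ((k + k*√k)/(k + (1 - k)))*√k = ((k + k^(3/2))/1)*√k = ((k + k^(3/2))*1)*√k = (k + k^(3/2))*√k = √k*(k + k^(3/2)))
-30643 - (w(E(-3, 1))²)² = -30643 - ((1² + 1^(3/2))²)² = -30643 - ((1 + 1)²)² = -30643 - (2²)² = -30643 - 1*4² = -30643 - 1*16 = -30643 - 16 = -30659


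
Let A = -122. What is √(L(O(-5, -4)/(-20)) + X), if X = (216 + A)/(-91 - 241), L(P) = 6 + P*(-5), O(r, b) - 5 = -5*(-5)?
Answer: √91051/83 ≈ 3.6355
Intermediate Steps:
O(r, b) = 30 (O(r, b) = 5 - 5*(-5) = 5 + 25 = 30)
L(P) = 6 - 5*P
X = -47/166 (X = (216 - 122)/(-91 - 241) = 94/(-332) = 94*(-1/332) = -47/166 ≈ -0.28313)
√(L(O(-5, -4)/(-20)) + X) = √((6 - 150/(-20)) - 47/166) = √((6 - 150*(-1)/20) - 47/166) = √((6 - 5*(-3/2)) - 47/166) = √((6 + 15/2) - 47/166) = √(27/2 - 47/166) = √(1097/83) = √91051/83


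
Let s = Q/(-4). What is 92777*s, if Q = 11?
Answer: -1020547/4 ≈ -2.5514e+5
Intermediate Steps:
s = -11/4 (s = 11/(-4) = 11*(-1/4) = -11/4 ≈ -2.7500)
92777*s = 92777*(-11/4) = -1020547/4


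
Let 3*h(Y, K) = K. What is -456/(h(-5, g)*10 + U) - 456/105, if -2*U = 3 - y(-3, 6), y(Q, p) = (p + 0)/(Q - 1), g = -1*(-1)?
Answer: -193496/455 ≈ -425.27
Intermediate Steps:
g = 1
y(Q, p) = p/(-1 + Q)
h(Y, K) = K/3
U = -9/4 (U = -(3 - 6/(-1 - 3))/2 = -(3 - 6/(-4))/2 = -(3 - 6*(-1)/4)/2 = -(3 - 1*(-3/2))/2 = -(3 + 3/2)/2 = -½*9/2 = -9/4 ≈ -2.2500)
-456/(h(-5, g)*10 + U) - 456/105 = -456/(((⅓)*1)*10 - 9/4) - 456/105 = -456/((⅓)*10 - 9/4) - 456*1/105 = -456/(10/3 - 9/4) - 152/35 = -456/13/12 - 152/35 = -456*12/13 - 152/35 = -5472/13 - 152/35 = -193496/455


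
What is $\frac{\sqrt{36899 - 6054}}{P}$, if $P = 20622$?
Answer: $\frac{\sqrt{30845}}{20622} \approx 0.0085165$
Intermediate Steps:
$\frac{\sqrt{36899 - 6054}}{P} = \frac{\sqrt{36899 - 6054}}{20622} = \sqrt{30845} \cdot \frac{1}{20622} = \frac{\sqrt{30845}}{20622}$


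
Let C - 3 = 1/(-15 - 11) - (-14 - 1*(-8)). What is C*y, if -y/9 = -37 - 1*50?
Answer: 182439/26 ≈ 7016.9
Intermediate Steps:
y = 783 (y = -9*(-37 - 1*50) = -9*(-37 - 50) = -9*(-87) = 783)
C = 233/26 (C = 3 + (1/(-15 - 11) - (-14 - 1*(-8))) = 3 + (1/(-26) - (-14 + 8)) = 3 + (-1/26 - 1*(-6)) = 3 + (-1/26 + 6) = 3 + 155/26 = 233/26 ≈ 8.9615)
C*y = (233/26)*783 = 182439/26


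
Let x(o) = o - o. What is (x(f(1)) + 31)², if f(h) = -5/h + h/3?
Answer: 961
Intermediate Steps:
f(h) = -5/h + h/3 (f(h) = -5/h + h*(⅓) = -5/h + h/3)
x(o) = 0
(x(f(1)) + 31)² = (0 + 31)² = 31² = 961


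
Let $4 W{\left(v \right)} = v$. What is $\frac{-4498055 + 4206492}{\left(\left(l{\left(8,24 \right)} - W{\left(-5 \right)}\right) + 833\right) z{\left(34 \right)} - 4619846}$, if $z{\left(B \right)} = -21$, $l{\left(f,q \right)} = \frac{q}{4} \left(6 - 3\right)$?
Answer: $\frac{1166252}{18550973} \approx 0.062867$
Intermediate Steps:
$W{\left(v \right)} = \frac{v}{4}$
$l{\left(f,q \right)} = \frac{3 q}{4}$ ($l{\left(f,q \right)} = q \frac{1}{4} \cdot 3 = \frac{q}{4} \cdot 3 = \frac{3 q}{4}$)
$\frac{-4498055 + 4206492}{\left(\left(l{\left(8,24 \right)} - W{\left(-5 \right)}\right) + 833\right) z{\left(34 \right)} - 4619846} = \frac{-4498055 + 4206492}{\left(\left(\frac{3}{4} \cdot 24 - \frac{1}{4} \left(-5\right)\right) + 833\right) \left(-21\right) - 4619846} = - \frac{291563}{\left(\left(18 - - \frac{5}{4}\right) + 833\right) \left(-21\right) - 4619846} = - \frac{291563}{\left(\left(18 + \frac{5}{4}\right) + 833\right) \left(-21\right) - 4619846} = - \frac{291563}{\left(\frac{77}{4} + 833\right) \left(-21\right) - 4619846} = - \frac{291563}{\frac{3409}{4} \left(-21\right) - 4619846} = - \frac{291563}{- \frac{71589}{4} - 4619846} = - \frac{291563}{- \frac{18550973}{4}} = \left(-291563\right) \left(- \frac{4}{18550973}\right) = \frac{1166252}{18550973}$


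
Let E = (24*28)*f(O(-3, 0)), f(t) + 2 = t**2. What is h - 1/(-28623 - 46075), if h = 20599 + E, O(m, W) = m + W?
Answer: 1890083495/74698 ≈ 25303.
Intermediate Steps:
O(m, W) = W + m
f(t) = -2 + t**2
E = 4704 (E = (24*28)*(-2 + (0 - 3)**2) = 672*(-2 + (-3)**2) = 672*(-2 + 9) = 672*7 = 4704)
h = 25303 (h = 20599 + 4704 = 25303)
h - 1/(-28623 - 46075) = 25303 - 1/(-28623 - 46075) = 25303 - 1/(-74698) = 25303 - 1*(-1/74698) = 25303 + 1/74698 = 1890083495/74698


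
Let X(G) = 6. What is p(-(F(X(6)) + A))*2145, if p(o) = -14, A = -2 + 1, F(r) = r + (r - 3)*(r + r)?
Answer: -30030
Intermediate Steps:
F(r) = r + 2*r*(-3 + r) (F(r) = r + (-3 + r)*(2*r) = r + 2*r*(-3 + r))
A = -1
p(-(F(X(6)) + A))*2145 = -14*2145 = -30030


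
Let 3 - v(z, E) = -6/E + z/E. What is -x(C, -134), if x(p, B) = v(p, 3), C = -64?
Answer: -79/3 ≈ -26.333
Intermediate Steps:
v(z, E) = 3 + 6/E - z/E (v(z, E) = 3 - (-6/E + z/E) = 3 + (6/E - z/E) = 3 + 6/E - z/E)
x(p, B) = 5 - p/3 (x(p, B) = (6 - p + 3*3)/3 = (6 - p + 9)/3 = (15 - p)/3 = 5 - p/3)
-x(C, -134) = -(5 - 1/3*(-64)) = -(5 + 64/3) = -1*79/3 = -79/3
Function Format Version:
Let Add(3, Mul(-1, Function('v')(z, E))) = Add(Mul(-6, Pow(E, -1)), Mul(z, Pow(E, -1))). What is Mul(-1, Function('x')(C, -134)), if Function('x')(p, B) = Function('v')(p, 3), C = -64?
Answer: Rational(-79, 3) ≈ -26.333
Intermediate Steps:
Function('v')(z, E) = Add(3, Mul(6, Pow(E, -1)), Mul(-1, z, Pow(E, -1))) (Function('v')(z, E) = Add(3, Mul(-1, Add(Mul(-6, Pow(E, -1)), Mul(z, Pow(E, -1))))) = Add(3, Add(Mul(6, Pow(E, -1)), Mul(-1, z, Pow(E, -1)))) = Add(3, Mul(6, Pow(E, -1)), Mul(-1, z, Pow(E, -1))))
Function('x')(p, B) = Add(5, Mul(Rational(-1, 3), p)) (Function('x')(p, B) = Mul(Pow(3, -1), Add(6, Mul(-1, p), Mul(3, 3))) = Mul(Rational(1, 3), Add(6, Mul(-1, p), 9)) = Mul(Rational(1, 3), Add(15, Mul(-1, p))) = Add(5, Mul(Rational(-1, 3), p)))
Mul(-1, Function('x')(C, -134)) = Mul(-1, Add(5, Mul(Rational(-1, 3), -64))) = Mul(-1, Add(5, Rational(64, 3))) = Mul(-1, Rational(79, 3)) = Rational(-79, 3)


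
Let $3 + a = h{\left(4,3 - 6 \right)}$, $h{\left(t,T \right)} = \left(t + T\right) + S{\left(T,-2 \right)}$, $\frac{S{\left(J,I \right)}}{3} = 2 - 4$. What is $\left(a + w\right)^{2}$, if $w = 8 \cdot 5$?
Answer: $1024$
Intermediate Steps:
$S{\left(J,I \right)} = -6$ ($S{\left(J,I \right)} = 3 \left(2 - 4\right) = 3 \left(-2\right) = -6$)
$w = 40$
$h{\left(t,T \right)} = -6 + T + t$ ($h{\left(t,T \right)} = \left(t + T\right) - 6 = \left(T + t\right) - 6 = -6 + T + t$)
$a = -8$ ($a = -3 + \left(-6 + \left(3 - 6\right) + 4\right) = -3 - 5 = -8$)
$\left(a + w\right)^{2} = \left(-8 + 40\right)^{2} = 32^{2} = 1024$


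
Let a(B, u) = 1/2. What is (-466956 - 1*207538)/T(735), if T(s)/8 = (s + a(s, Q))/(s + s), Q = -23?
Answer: -247876545/1471 ≈ -1.6851e+5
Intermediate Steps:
a(B, u) = ½
T(s) = 4*(½ + s)/s (T(s) = 8*((s + ½)/(s + s)) = 8*((½ + s)/((2*s))) = 8*((½ + s)*(1/(2*s))) = 8*((½ + s)/(2*s)) = 4*(½ + s)/s)
(-466956 - 1*207538)/T(735) = (-466956 - 1*207538)/(4 + 2/735) = (-466956 - 207538)/(4 + 2*(1/735)) = -674494/(4 + 2/735) = -674494/2942/735 = -674494*735/2942 = -247876545/1471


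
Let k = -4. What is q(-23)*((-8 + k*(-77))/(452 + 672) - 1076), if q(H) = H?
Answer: 6952463/281 ≈ 24742.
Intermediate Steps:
q(-23)*((-8 + k*(-77))/(452 + 672) - 1076) = -23*((-8 - 4*(-77))/(452 + 672) - 1076) = -23*((-8 + 308)/1124 - 1076) = -23*(300*(1/1124) - 1076) = -23*(75/281 - 1076) = -23*(-302281/281) = 6952463/281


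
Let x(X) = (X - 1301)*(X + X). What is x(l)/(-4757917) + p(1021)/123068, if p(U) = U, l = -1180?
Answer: -715724997623/585547329356 ≈ -1.2223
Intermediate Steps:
x(X) = 2*X*(-1301 + X) (x(X) = (-1301 + X)*(2*X) = 2*X*(-1301 + X))
x(l)/(-4757917) + p(1021)/123068 = (2*(-1180)*(-1301 - 1180))/(-4757917) + 1021/123068 = (2*(-1180)*(-2481))*(-1/4757917) + 1021*(1/123068) = 5855160*(-1/4757917) + 1021/123068 = -5855160/4757917 + 1021/123068 = -715724997623/585547329356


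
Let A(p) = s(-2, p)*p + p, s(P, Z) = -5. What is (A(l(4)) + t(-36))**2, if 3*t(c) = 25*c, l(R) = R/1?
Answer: 99856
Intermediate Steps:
l(R) = R (l(R) = R*1 = R)
A(p) = -4*p (A(p) = -5*p + p = -4*p)
t(c) = 25*c/3 (t(c) = (25*c)/3 = 25*c/3)
(A(l(4)) + t(-36))**2 = (-4*4 + (25/3)*(-36))**2 = (-16 - 300)**2 = (-316)**2 = 99856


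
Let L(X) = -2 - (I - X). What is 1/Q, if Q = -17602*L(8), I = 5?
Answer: -1/17602 ≈ -5.6812e-5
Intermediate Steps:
L(X) = -7 + X (L(X) = -2 - (5 - X) = -2 + (-5 + X) = -7 + X)
Q = -17602 (Q = -17602*(-7 + 8) = -17602*1 = -17602)
1/Q = 1/(-17602) = -1/17602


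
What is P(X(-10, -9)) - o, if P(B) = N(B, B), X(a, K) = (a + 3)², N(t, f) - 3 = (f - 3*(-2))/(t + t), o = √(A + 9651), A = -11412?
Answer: 349/98 - I*√1761 ≈ 3.5612 - 41.964*I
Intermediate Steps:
o = I*√1761 (o = √(-11412 + 9651) = √(-1761) = I*√1761 ≈ 41.964*I)
N(t, f) = 3 + (6 + f)/(2*t) (N(t, f) = 3 + (f - 3*(-2))/(t + t) = 3 + (f + 6)/((2*t)) = 3 + (6 + f)*(1/(2*t)) = 3 + (6 + f)/(2*t))
X(a, K) = (3 + a)²
P(B) = (6 + 7*B)/(2*B) (P(B) = (6 + B + 6*B)/(2*B) = (6 + 7*B)/(2*B))
P(X(-10, -9)) - o = (7/2 + 3/((3 - 10)²)) - I*√1761 = (7/2 + 3/((-7)²)) - I*√1761 = (7/2 + 3/49) - I*√1761 = 349/98 - I*√1761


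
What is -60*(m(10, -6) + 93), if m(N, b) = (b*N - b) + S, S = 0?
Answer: -2340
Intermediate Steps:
m(N, b) = -b + N*b (m(N, b) = (b*N - b) + 0 = (N*b - b) + 0 = (-b + N*b) + 0 = -b + N*b)
-60*(m(10, -6) + 93) = -60*(-6*(-1 + 10) + 93) = -60*(-6*9 + 93) = -60*(-54 + 93) = -60*39 = -2340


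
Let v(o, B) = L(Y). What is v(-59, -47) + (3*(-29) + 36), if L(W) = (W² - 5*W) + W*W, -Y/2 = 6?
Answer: 297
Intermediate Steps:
Y = -12 (Y = -2*6 = -12)
L(W) = -5*W + 2*W² (L(W) = (W² - 5*W) + W² = -5*W + 2*W²)
v(o, B) = 348 (v(o, B) = -12*(-5 + 2*(-12)) = -12*(-5 - 24) = -12*(-29) = 348)
v(-59, -47) + (3*(-29) + 36) = 348 + (3*(-29) + 36) = 348 + (-87 + 36) = 348 - 51 = 297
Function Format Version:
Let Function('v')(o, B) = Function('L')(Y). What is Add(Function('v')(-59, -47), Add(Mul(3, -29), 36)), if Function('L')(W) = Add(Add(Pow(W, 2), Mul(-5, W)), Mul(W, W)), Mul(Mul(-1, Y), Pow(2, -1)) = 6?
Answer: 297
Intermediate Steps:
Y = -12 (Y = Mul(-2, 6) = -12)
Function('L')(W) = Add(Mul(-5, W), Mul(2, Pow(W, 2))) (Function('L')(W) = Add(Add(Pow(W, 2), Mul(-5, W)), Pow(W, 2)) = Add(Mul(-5, W), Mul(2, Pow(W, 2))))
Function('v')(o, B) = 348 (Function('v')(o, B) = Mul(-12, Add(-5, Mul(2, -12))) = Mul(-12, Add(-5, -24)) = Mul(-12, -29) = 348)
Add(Function('v')(-59, -47), Add(Mul(3, -29), 36)) = Add(348, Add(Mul(3, -29), 36)) = Add(348, Add(-87, 36)) = Add(348, -51) = 297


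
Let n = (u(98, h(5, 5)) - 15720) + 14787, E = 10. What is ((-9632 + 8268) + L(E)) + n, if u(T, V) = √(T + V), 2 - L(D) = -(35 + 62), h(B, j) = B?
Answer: -2198 + √103 ≈ -2187.9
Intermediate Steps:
L(D) = 99 (L(D) = 2 - (-1)*(35 + 62) = 2 - (-1)*97 = 2 - 1*(-97) = 2 + 97 = 99)
n = -933 + √103 (n = (√(98 + 5) - 15720) + 14787 = (√103 - 15720) + 14787 = (-15720 + √103) + 14787 = -933 + √103 ≈ -922.85)
((-9632 + 8268) + L(E)) + n = ((-9632 + 8268) + 99) + (-933 + √103) = (-1364 + 99) + (-933 + √103) = -1265 + (-933 + √103) = -2198 + √103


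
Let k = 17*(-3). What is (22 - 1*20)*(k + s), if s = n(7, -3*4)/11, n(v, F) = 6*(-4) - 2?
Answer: -1174/11 ≈ -106.73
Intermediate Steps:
n(v, F) = -26 (n(v, F) = -24 - 2 = -26)
s = -26/11 ≈ -2.3636
k = -51
(22 - 1*20)*(k + s) = (22 - 1*20)*(-51 - 26/11) = (22 - 20)*(-587/11) = 2*(-587/11) = -1174/11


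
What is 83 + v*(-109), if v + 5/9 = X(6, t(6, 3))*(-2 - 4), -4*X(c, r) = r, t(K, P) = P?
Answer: -6245/18 ≈ -346.94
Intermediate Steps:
X(c, r) = -r/4
v = 71/18 (v = -5/9 + (-¼*3)*(-2 - 4) = -5/9 - ¾*(-6) = -5/9 + 9/2 = 71/18 ≈ 3.9444)
83 + v*(-109) = 83 + (71/18)*(-109) = 83 - 7739/18 = -6245/18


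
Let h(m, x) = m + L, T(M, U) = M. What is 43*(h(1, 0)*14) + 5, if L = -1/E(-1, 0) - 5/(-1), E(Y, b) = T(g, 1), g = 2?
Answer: 3316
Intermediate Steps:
E(Y, b) = 2
L = 9/2 (L = -1/2 - 5/(-1) = -1*1/2 - 5*(-1) = -1/2 + 5 = 9/2 ≈ 4.5000)
h(m, x) = 9/2 + m (h(m, x) = m + 9/2 = 9/2 + m)
43*(h(1, 0)*14) + 5 = 43*((9/2 + 1)*14) + 5 = 43*((11/2)*14) + 5 = 43*77 + 5 = 3311 + 5 = 3316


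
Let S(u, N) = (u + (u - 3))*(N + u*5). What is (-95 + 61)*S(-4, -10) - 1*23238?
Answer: -34458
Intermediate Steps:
S(u, N) = (-3 + 2*u)*(N + 5*u) (S(u, N) = (u + (-3 + u))*(N + 5*u) = (-3 + 2*u)*(N + 5*u))
(-95 + 61)*S(-4, -10) - 1*23238 = (-95 + 61)*(-15*(-4) - 3*(-10) + 10*(-4)² + 2*(-10)*(-4)) - 1*23238 = -34*(60 + 30 + 10*16 + 80) - 23238 = -34*(60 + 30 + 160 + 80) - 23238 = -34*330 - 23238 = -11220 - 23238 = -34458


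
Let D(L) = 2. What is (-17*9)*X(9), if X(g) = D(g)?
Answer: -306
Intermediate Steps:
X(g) = 2
(-17*9)*X(9) = -17*9*2 = -153*2 = -306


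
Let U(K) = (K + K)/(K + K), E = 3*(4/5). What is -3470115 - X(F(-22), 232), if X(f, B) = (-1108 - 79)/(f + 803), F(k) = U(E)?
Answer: -2789971273/804 ≈ -3.4701e+6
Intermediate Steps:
E = 12/5 (E = 3*(4*(⅕)) = 3*(⅘) = 12/5 ≈ 2.4000)
U(K) = 1 (U(K) = (2*K)/((2*K)) = (2*K)*(1/(2*K)) = 1)
F(k) = 1
X(f, B) = -1187/(803 + f)
-3470115 - X(F(-22), 232) = -3470115 - (-1187)/(803 + 1) = -3470115 - (-1187)/804 = -3470115 - 1*(-1187/804) = -3470115 + 1187/804 = -2789971273/804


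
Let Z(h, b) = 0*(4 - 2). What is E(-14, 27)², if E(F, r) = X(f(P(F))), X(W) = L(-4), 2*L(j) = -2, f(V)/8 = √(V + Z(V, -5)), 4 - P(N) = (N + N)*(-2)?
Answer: 1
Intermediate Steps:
P(N) = 4 + 4*N (P(N) = 4 - (N + N)*(-2) = 4 - 2*N*(-2) = 4 - (-4)*N = 4 + 4*N)
Z(h, b) = 0 (Z(h, b) = 0*2 = 0)
f(V) = 8*√V (f(V) = 8*√(V + 0) = 8*√V)
L(j) = -1 (L(j) = (½)*(-2) = -1)
X(W) = -1
E(F, r) = -1
E(-14, 27)² = (-1)² = 1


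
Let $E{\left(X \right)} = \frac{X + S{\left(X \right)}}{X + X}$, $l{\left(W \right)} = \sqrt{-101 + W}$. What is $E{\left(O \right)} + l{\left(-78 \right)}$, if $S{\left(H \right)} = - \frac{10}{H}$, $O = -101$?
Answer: $\frac{10191}{20402} + i \sqrt{179} \approx 0.49951 + 13.379 i$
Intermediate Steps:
$E{\left(X \right)} = \frac{X - \frac{10}{X}}{2 X}$ ($E{\left(X \right)} = \frac{X - \frac{10}{X}}{X + X} = \frac{X - \frac{10}{X}}{2 X}$)
$E{\left(O \right)} + l{\left(-78 \right)} = \left(\frac{1}{2} - \frac{5}{10201}\right) + \sqrt{-101 - 78} = \left(\frac{1}{2} - \frac{5}{10201}\right) + \sqrt{-179} = \left(\frac{1}{2} - \frac{5}{10201}\right) + i \sqrt{179} = \frac{10191}{20402} + i \sqrt{179}$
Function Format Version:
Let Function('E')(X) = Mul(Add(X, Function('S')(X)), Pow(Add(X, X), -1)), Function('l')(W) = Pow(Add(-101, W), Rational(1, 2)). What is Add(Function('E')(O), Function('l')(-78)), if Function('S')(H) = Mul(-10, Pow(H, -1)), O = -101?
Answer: Add(Rational(10191, 20402), Mul(I, Pow(179, Rational(1, 2)))) ≈ Add(0.49951, Mul(13.379, I))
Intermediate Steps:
Function('E')(X) = Mul(Rational(1, 2), Pow(X, -1), Add(X, Mul(-10, Pow(X, -1)))) (Function('E')(X) = Mul(Add(X, Mul(-10, Pow(X, -1))), Pow(Add(X, X), -1)) = Mul(Add(X, Mul(-10, Pow(X, -1))), Pow(Mul(2, X), -1)) = Mul(Add(X, Mul(-10, Pow(X, -1))), Mul(Rational(1, 2), Pow(X, -1))) = Mul(Rational(1, 2), Pow(X, -1), Add(X, Mul(-10, Pow(X, -1)))))
Add(Function('E')(O), Function('l')(-78)) = Add(Add(Rational(1, 2), Mul(-5, Pow(-101, -2))), Pow(Add(-101, -78), Rational(1, 2))) = Add(Add(Rational(1, 2), Mul(-5, Rational(1, 10201))), Pow(-179, Rational(1, 2))) = Add(Add(Rational(1, 2), Rational(-5, 10201)), Mul(I, Pow(179, Rational(1, 2)))) = Add(Rational(10191, 20402), Mul(I, Pow(179, Rational(1, 2))))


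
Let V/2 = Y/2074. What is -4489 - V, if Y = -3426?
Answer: -4651667/1037 ≈ -4485.7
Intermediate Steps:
V = -3426/1037 (V = 2*(-3426/2074) = 2*(-3426*1/2074) = 2*(-1713/1037) = -3426/1037 ≈ -3.3038)
-4489 - V = -4489 - 1*(-3426/1037) = -4489 + 3426/1037 = -4651667/1037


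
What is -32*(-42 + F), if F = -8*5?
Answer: 2624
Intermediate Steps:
F = -40
-32*(-42 + F) = -32*(-42 - 40) = -32*(-82) = 2624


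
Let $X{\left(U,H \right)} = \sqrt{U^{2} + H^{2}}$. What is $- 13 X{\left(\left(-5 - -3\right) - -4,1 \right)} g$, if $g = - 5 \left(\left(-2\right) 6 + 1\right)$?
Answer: $- 715 \sqrt{5} \approx -1598.8$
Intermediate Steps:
$g = 55$ ($g = - 5 \left(-12 + 1\right) = \left(-5\right) \left(-11\right) = 55$)
$X{\left(U,H \right)} = \sqrt{H^{2} + U^{2}}$
$- 13 X{\left(\left(-5 - -3\right) - -4,1 \right)} g = - 13 \sqrt{1^{2} + \left(\left(-5 - -3\right) - -4\right)^{2}} \cdot 55 = - 13 \sqrt{1 + \left(\left(-5 + 3\right) + 4\right)^{2}} \cdot 55 = - 13 \sqrt{1 + \left(-2 + 4\right)^{2}} \cdot 55 = - 13 \sqrt{1 + 2^{2}} \cdot 55 = - 13 \sqrt{1 + 4} \cdot 55 = - 13 \sqrt{5} \cdot 55 = - 715 \sqrt{5}$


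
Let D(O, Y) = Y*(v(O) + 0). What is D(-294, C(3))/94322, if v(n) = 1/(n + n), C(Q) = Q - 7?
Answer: 1/13865334 ≈ 7.2122e-8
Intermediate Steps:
C(Q) = -7 + Q
v(n) = 1/(2*n)
D(O, Y) = Y/(2*O) (D(O, Y) = Y*(1/(2*O) + 0) = Y*(1/(2*O)) = Y/(2*O))
D(-294, C(3))/94322 = ((1/2)*(-7 + 3)/(-294))/94322 = ((1/2)*(-4)*(-1/294))*(1/94322) = (1/147)*(1/94322) = 1/13865334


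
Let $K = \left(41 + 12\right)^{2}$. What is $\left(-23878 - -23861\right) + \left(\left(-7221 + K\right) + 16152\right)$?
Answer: $11723$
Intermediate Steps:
$K = 2809$ ($K = 53^{2} = 2809$)
$\left(-23878 - -23861\right) + \left(\left(-7221 + K\right) + 16152\right) = \left(-23878 - -23861\right) + \left(\left(-7221 + 2809\right) + 16152\right) = \left(-23878 + 23861\right) + \left(-4412 + 16152\right) = -17 + 11740 = 11723$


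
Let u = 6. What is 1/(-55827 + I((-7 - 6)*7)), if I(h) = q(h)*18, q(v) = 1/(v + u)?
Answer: -85/4745313 ≈ -1.7912e-5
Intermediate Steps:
q(v) = 1/(6 + v) (q(v) = 1/(v + 6) = 1/(6 + v))
I(h) = 18/(6 + h)
1/(-55827 + I((-7 - 6)*7)) = 1/(-55827 + 18/(6 + (-7 - 6)*7)) = 1/(-55827 + 18/(6 - 13*7)) = 1/(-55827 + 18/(6 - 91)) = 1/(-55827 + 18/(-85)) = 1/(-55827 + 18*(-1/85)) = 1/(-55827 - 18/85) = 1/(-4745313/85) = -85/4745313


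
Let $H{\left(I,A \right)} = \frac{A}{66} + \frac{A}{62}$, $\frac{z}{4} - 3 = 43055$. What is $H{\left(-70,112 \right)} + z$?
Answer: $\frac{176196920}{1023} \approx 1.7224 \cdot 10^{5}$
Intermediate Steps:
$z = 172232$ ($z = 12 + 4 \cdot 43055 = 12 + 172220 = 172232$)
$H{\left(I,A \right)} = \frac{32 A}{1023}$ ($H{\left(I,A \right)} = A \frac{1}{66} + A \frac{1}{62} = \frac{A}{66} + \frac{A}{62} = \frac{32 A}{1023}$)
$H{\left(-70,112 \right)} + z = \frac{32}{1023} \cdot 112 + 172232 = \frac{3584}{1023} + 172232 = \frac{176196920}{1023}$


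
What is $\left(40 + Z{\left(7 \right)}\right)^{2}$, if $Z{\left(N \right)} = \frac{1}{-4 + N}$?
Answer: $\frac{14641}{9} \approx 1626.8$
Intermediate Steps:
$\left(40 + Z{\left(7 \right)}\right)^{2} = \left(40 + \frac{1}{-4 + 7}\right)^{2} = \left(40 + \frac{1}{3}\right)^{2} = \left(\frac{121}{3}\right)^{2} = \frac{14641}{9}$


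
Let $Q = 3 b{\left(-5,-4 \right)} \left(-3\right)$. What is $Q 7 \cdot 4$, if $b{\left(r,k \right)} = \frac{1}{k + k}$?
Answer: $\frac{63}{2} \approx 31.5$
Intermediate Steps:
$b{\left(r,k \right)} = \frac{1}{2 k}$
$Q = \frac{9}{8}$ ($Q = 3 \frac{1}{2 \left(-4\right)} \left(-3\right) = 3 \cdot \frac{1}{2} \left(- \frac{1}{4}\right) \left(-3\right) = 3 \left(- \frac{1}{8}\right) \left(-3\right) = \left(- \frac{3}{8}\right) \left(-3\right) = \frac{9}{8} \approx 1.125$)
$Q 7 \cdot 4 = \frac{9}{8} \cdot 7 \cdot 4 = \frac{63}{8} \cdot 4 = \frac{63}{2}$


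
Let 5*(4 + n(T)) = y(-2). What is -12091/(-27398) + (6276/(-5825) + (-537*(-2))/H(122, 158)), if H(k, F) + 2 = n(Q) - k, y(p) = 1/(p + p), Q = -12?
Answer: -3688057296653/408718569350 ≈ -9.0235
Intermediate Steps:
y(p) = 1/(2*p)
n(T) = -81/20 (n(T) = -4 + ((½)/(-2))/5 = -4 + ((½)*(-½))/5 = -4 + (⅕)*(-¼) = -4 - 1/20 = -81/20)
H(k, F) = -121/20 - k (H(k, F) = -2 + (-81/20 - k) = -121/20 - k)
-12091/(-27398) + (6276/(-5825) + (-537*(-2))/H(122, 158)) = -12091/(-27398) + (6276/(-5825) + (-537*(-2))/(-121/20 - 1*122)) = -12091*(-1/27398) + (6276*(-1/5825) + 1074/(-121/20 - 122)) = 12091/27398 + (-6276/5825 + 1074/(-2561/20)) = 12091/27398 + (-6276/5825 + 1074*(-20/2561)) = 12091/27398 + (-6276/5825 - 21480/2561) = 12091/27398 - 141193836/14917825 = -3688057296653/408718569350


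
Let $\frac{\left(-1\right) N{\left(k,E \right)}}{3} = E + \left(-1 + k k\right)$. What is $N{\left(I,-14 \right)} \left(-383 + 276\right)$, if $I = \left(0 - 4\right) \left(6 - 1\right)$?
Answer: $123585$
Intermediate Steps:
$I = -20$ ($I = \left(-4\right) 5 = -20$)
$N{\left(k,E \right)} = 3 - 3 E - 3 k^{2}$ ($N{\left(k,E \right)} = - 3 \left(E + \left(-1 + k k\right)\right) = - 3 \left(E + \left(-1 + k^{2}\right)\right) = - 3 \left(-1 + E + k^{2}\right) = 3 - 3 E - 3 k^{2}$)
$N{\left(I,-14 \right)} \left(-383 + 276\right) = \left(3 - -42 - 3 \left(-20\right)^{2}\right) \left(-383 + 276\right) = \left(3 + 42 - 1200\right) \left(-107\right) = \left(-1155\right) \left(-107\right) = 123585$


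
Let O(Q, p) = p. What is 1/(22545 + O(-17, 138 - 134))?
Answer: 1/22549 ≈ 4.4348e-5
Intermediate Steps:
1/(22545 + O(-17, 138 - 134)) = 1/(22545 + (138 - 134)) = 1/(22545 + 4) = 1/22549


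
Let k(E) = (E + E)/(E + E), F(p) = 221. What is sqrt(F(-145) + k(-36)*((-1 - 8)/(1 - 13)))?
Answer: sqrt(887)/2 ≈ 14.891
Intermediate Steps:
k(E) = 1 (k(E) = (2*E)/((2*E)) = (2*E)*(1/(2*E)) = 1)
sqrt(F(-145) + k(-36)*((-1 - 8)/(1 - 13))) = sqrt(221 + 1*((-1 - 8)/(1 - 13))) = sqrt(221 + 1*(-9/(-12))) = sqrt(221 + 1*(-9*(-1/12))) = sqrt(221 + 1*(3/4)) = sqrt(221 + 3/4) = sqrt(887/4) = sqrt(887)/2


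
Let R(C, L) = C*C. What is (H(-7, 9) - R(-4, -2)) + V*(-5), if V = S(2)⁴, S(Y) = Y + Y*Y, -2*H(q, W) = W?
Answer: -13001/2 ≈ -6500.5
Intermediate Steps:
R(C, L) = C²
H(q, W) = -W/2
S(Y) = Y + Y²
V = 1296 (V = (2*(1 + 2))⁴ = (2*3)⁴ = 6⁴ = 1296)
(H(-7, 9) - R(-4, -2)) + V*(-5) = (-½*9 - 1*(-4)²) + 1296*(-5) = (-9/2 - 1*16) - 6480 = (-9/2 - 16) - 6480 = -41/2 - 6480 = -13001/2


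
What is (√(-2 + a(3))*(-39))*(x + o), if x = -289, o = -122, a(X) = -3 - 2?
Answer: 16029*I*√7 ≈ 42409.0*I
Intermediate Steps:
a(X) = -5
(√(-2 + a(3))*(-39))*(x + o) = (√(-2 - 5)*(-39))*(-289 - 122) = (√(-7)*(-39))*(-411) = ((I*√7)*(-39))*(-411) = -39*I*√7*(-411) = 16029*I*√7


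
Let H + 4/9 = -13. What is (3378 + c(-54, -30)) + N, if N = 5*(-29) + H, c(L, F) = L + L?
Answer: 28004/9 ≈ 3111.6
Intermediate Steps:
c(L, F) = 2*L
H = -121/9 (H = -4/9 - 13 = -121/9 ≈ -13.444)
N = -1426/9 (N = 5*(-29) - 121/9 = -145 - 121/9 = -1426/9 ≈ -158.44)
(3378 + c(-54, -30)) + N = (3378 + 2*(-54)) - 1426/9 = (3378 - 108) - 1426/9 = 3270 - 1426/9 = 28004/9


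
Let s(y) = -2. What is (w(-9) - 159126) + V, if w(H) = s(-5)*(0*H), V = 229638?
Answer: 70512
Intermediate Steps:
w(H) = 0 (w(H) = -0*H = -2*0 = 0)
(w(-9) - 159126) + V = (0 - 159126) + 229638 = -159126 + 229638 = 70512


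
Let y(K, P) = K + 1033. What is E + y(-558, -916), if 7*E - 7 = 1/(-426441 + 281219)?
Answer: 483879703/1016554 ≈ 476.00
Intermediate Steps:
y(K, P) = 1033 + K
E = 1016553/1016554 (E = 1 + 1/(7*(-426441 + 281219)) = 1 + (⅐)/(-145222) = 1 + (⅐)*(-1/145222) = 1 - 1/1016554 = 1016553/1016554 ≈ 1.0000)
E + y(-558, -916) = 1016553/1016554 + (1033 - 558) = 1016553/1016554 + 475 = 483879703/1016554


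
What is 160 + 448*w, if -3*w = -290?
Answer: 130400/3 ≈ 43467.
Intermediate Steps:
w = 290/3 (w = -⅓*(-290) = 290/3 ≈ 96.667)
160 + 448*w = 160 + 448*(290/3) = 160 + 129920/3 = 130400/3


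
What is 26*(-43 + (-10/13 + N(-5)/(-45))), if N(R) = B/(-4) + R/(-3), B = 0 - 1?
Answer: -307559/270 ≈ -1139.1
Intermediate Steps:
B = -1
N(R) = 1/4 - R/3 (N(R) = -1/(-4) + R/(-3) = -1*(-1/4) + R*(-1/3) = 1/4 - R/3)
26*(-43 + (-10/13 + N(-5)/(-45))) = 26*(-43 + (-10/13 + (1/4 - 1/3*(-5))/(-45))) = 26*(-43 + (-10*1/13 + (1/4 + 5/3)*(-1/45))) = 26*(-43 + (-10/13 + (23/12)*(-1/45))) = 26*(-43 + (-10/13 - 23/540)) = 26*(-43 - 5699/7020) = 26*(-307559/7020) = -307559/270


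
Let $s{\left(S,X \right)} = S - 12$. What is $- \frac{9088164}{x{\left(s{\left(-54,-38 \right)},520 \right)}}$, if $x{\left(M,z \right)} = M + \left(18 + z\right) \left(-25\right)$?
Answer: $\frac{2272041}{3379} \approx 672.4$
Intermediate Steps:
$s{\left(S,X \right)} = -12 + S$ ($s{\left(S,X \right)} = S - 12 = -12 + S$)
$x{\left(M,z \right)} = -450 + M - 25 z$ ($x{\left(M,z \right)} = M - \left(450 + 25 z\right) = -450 + M - 25 z$)
$- \frac{9088164}{x{\left(s{\left(-54,-38 \right)},520 \right)}} = - \frac{9088164}{-450 - 66 - 13000} = - \frac{9088164}{-13516} = \left(-9088164\right) \left(- \frac{1}{13516}\right) = \frac{2272041}{3379}$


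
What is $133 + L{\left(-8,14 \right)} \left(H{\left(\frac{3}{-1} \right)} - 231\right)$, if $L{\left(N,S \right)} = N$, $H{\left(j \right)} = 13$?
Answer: $1877$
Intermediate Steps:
$133 + L{\left(-8,14 \right)} \left(H{\left(\frac{3}{-1} \right)} - 231\right) = 133 - 8 \left(13 - 231\right) = 133 - -1744 = 133 + 1744 = 1877$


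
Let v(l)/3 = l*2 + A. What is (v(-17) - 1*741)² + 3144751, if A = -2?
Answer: 3865552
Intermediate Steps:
v(l) = -6 + 6*l (v(l) = 3*(l*2 - 2) = 3*(2*l - 2) = 3*(-2 + 2*l) = -6 + 6*l)
(v(-17) - 1*741)² + 3144751 = ((-6 + 6*(-17)) - 1*741)² + 3144751 = ((-6 - 102) - 741)² + 3144751 = (-108 - 741)² + 3144751 = (-849)² + 3144751 = 720801 + 3144751 = 3865552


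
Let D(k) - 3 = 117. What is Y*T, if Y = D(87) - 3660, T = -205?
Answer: 725700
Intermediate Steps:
D(k) = 120 (D(k) = 3 + 117 = 120)
Y = -3540 (Y = 120 - 3660 = -3540)
Y*T = -3540*(-205) = 725700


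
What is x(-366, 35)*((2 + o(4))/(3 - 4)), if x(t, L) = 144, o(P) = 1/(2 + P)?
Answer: -312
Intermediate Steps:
x(-366, 35)*((2 + o(4))/(3 - 4)) = 144*((2 + 1/(2 + 4))/(3 - 4)) = 144*((2 + 1/6)/(-1)) = 144*((2 + ⅙)*(-1)) = 144*((13/6)*(-1)) = 144*(-13/6) = -312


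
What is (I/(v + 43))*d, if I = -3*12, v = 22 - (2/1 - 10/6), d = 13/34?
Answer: -351/1649 ≈ -0.21286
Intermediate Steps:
d = 13/34 (d = 13*(1/34) = 13/34 ≈ 0.38235)
v = 65/3 (v = 22 - (2*1 - 10*1/6) = 22 - (2 - 5/3) = 22 - 1*1/3 = 22 - 1/3 = 65/3 ≈ 21.667)
I = -36
(I/(v + 43))*d = (-36/(65/3 + 43))*(13/34) = (-36/(194/3))*(13/34) = ((3/194)*(-36))*(13/34) = -54/97*13/34 = -351/1649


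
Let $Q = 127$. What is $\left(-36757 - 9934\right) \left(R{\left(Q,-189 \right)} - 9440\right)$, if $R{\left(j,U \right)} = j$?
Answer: $434833283$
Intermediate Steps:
$\left(-36757 - 9934\right) \left(R{\left(Q,-189 \right)} - 9440\right) = \left(-36757 - 9934\right) \left(127 - 9440\right) = \left(-46691\right) \left(-9313\right) = 434833283$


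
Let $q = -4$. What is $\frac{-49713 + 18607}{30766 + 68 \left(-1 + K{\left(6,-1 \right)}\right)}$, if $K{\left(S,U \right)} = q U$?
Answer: $- \frac{15553}{15485} \approx -1.0044$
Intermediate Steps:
$K{\left(S,U \right)} = - 4 U$
$\frac{-49713 + 18607}{30766 + 68 \left(-1 + K{\left(6,-1 \right)}\right)} = \frac{-49713 + 18607}{30766 + 68 \left(-1 - -4\right)} = - \frac{31106}{30766 + 68 \left(-1 + 4\right)} = - \frac{31106}{30766 + 68 \cdot 3} = - \frac{31106}{30766 + 204} = - \frac{31106}{30970} = \left(-31106\right) \frac{1}{30970} = - \frac{15553}{15485}$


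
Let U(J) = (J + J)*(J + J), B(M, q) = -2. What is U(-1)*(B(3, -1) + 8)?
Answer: 24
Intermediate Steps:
U(J) = 4*J² (U(J) = (2*J)*(2*J) = 4*J²)
U(-1)*(B(3, -1) + 8) = (4*(-1)²)*(-2 + 8) = (4*1)*6 = 4*6 = 24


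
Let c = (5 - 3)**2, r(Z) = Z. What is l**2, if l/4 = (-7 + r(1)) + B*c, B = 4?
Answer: 1600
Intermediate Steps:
c = 4 (c = 2**2 = 4)
l = 40 (l = 4*((-7 + 1) + 4*4) = 4*(-6 + 16) = 4*10 = 40)
l**2 = 40**2 = 1600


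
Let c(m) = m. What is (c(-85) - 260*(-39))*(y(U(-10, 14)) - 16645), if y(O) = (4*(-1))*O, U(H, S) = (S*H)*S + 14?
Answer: -89097355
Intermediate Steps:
U(H, S) = 14 + H*S**2 (U(H, S) = (H*S)*S + 14 = H*S**2 + 14 = 14 + H*S**2)
y(O) = -4*O
(c(-85) - 260*(-39))*(y(U(-10, 14)) - 16645) = (-85 - 260*(-39))*(-4*(14 - 10*14**2) - 16645) = (-85 + 10140)*(-4*(14 - 10*196) - 16645) = 10055*(-4*(14 - 1960) - 16645) = 10055*(-4*(-1946) - 16645) = 10055*(7784 - 16645) = 10055*(-8861) = -89097355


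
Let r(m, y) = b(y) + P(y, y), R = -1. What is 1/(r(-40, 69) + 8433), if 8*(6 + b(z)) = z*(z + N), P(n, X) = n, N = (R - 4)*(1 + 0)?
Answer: 1/9048 ≈ 0.00011052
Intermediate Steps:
N = -5 (N = (-1 - 4)*(1 + 0) = -5*1 = -5)
b(z) = -6 + z*(-5 + z)/8 (b(z) = -6 + (z*(z - 5))/8 = -6 + (z*(-5 + z))/8 = -6 + z*(-5 + z)/8)
r(m, y) = -6 + y**2/8 + 3*y/8 (r(m, y) = (-6 - 5*y/8 + y**2/8) + y = -6 + y**2/8 + 3*y/8)
1/(r(-40, 69) + 8433) = 1/((-6 + (1/8)*69**2 + (3/8)*69) + 8433) = 1/((-6 + (1/8)*4761 + 207/8) + 8433) = 1/((-6 + 4761/8 + 207/8) + 8433) = 1/(615 + 8433) = 1/9048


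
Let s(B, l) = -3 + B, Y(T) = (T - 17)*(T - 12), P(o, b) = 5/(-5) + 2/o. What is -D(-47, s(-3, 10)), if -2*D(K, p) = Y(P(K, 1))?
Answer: 259912/2209 ≈ 117.66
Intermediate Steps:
P(o, b) = -1 + 2/o (P(o, b) = 5*(-⅕) + 2/o = -1 + 2/o)
Y(T) = (-17 + T)*(-12 + T)
D(K, p) = -102 - (2 - K)²/(2*K²) + 29*(2 - K)/(2*K) (D(K, p) = -(204 + ((2 - K)/K)² - 29*(2 - K)/K)/2 = -(204 + (2 - K)²/K² - 29*(2 - K)/K)/2 = -102 - (2 - K)²/(2*K²) + 29*(2 - K)/(2*K))
-D(-47, s(-3, 10)) = -(-117 - 2/(-47)² + 31/(-47)) = -(-117 - 2*1/2209 + 31*(-1/47)) = -(-117 - 2/2209 - 31/47) = -1*(-259912/2209) = 259912/2209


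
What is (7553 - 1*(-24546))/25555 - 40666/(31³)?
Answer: -82958321/761309005 ≈ -0.10897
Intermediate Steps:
(7553 - 1*(-24546))/25555 - 40666/(31³) = (7553 + 24546)*(1/25555) - 40666/29791 = 32099*(1/25555) - 40666*1/29791 = 32099/25555 - 40666/29791 = -82958321/761309005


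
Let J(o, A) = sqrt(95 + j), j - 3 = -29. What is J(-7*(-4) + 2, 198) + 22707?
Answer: 22707 + sqrt(69) ≈ 22715.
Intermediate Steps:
j = -26 (j = 3 - 29 = -26)
J(o, A) = sqrt(69) (J(o, A) = sqrt(95 - 26) = sqrt(69))
J(-7*(-4) + 2, 198) + 22707 = sqrt(69) + 22707 = 22707 + sqrt(69)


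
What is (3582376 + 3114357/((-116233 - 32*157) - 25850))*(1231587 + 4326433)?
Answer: 2929018024470687500/147107 ≈ 1.9911e+13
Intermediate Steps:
(3582376 + 3114357/((-116233 - 32*157) - 25850))*(1231587 + 4326433) = (3582376 + 3114357/((-116233 - 5024) - 25850))*5558020 = (3582376 + 3114357/(-121257 - 25850))*5558020 = (3582376 + 3114357/(-147107))*5558020 = (3582376 + 3114357*(-1/147107))*5558020 = (3582376 - 3114357/147107)*5558020 = (526989471875/147107)*5558020 = 2929018024470687500/147107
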